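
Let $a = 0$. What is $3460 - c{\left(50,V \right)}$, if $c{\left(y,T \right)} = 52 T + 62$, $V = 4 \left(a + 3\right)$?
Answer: $2774$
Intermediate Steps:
$V = 12$ ($V = 4 \left(0 + 3\right) = 4 \cdot 3 = 12$)
$c{\left(y,T \right)} = 62 + 52 T$
$3460 - c{\left(50,V \right)} = 3460 - \left(62 + 52 \cdot 12\right) = 3460 - \left(62 + 624\right) = 3460 - 686 = 2774$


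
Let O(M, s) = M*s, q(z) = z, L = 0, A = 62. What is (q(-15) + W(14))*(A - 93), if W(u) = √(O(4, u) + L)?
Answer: 465 - 62*√14 ≈ 233.02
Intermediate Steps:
W(u) = 2*√u (W(u) = √(4*u + 0) = √(4*u) = 2*√u)
(q(-15) + W(14))*(A - 93) = (-15 + 2*√14)*(62 - 93) = (-15 + 2*√14)*(-31) = 465 - 62*√14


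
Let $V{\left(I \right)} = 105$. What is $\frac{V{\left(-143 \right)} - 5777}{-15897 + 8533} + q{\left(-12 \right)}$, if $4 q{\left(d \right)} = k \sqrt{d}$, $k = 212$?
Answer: $\frac{1418}{1841} + 106 i \sqrt{3} \approx 0.77023 + 183.6 i$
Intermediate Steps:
$q{\left(d \right)} = 53 \sqrt{d}$ ($q{\left(d \right)} = \frac{212 \sqrt{d}}{4} = 53 \sqrt{d}$)
$\frac{V{\left(-143 \right)} - 5777}{-15897 + 8533} + q{\left(-12 \right)} = \frac{105 - 5777}{-15897 + 8533} + 53 \sqrt{-12} = - \frac{5672}{-7364} + 53 \cdot 2 i \sqrt{3} = \left(-5672\right) \left(- \frac{1}{7364}\right) + 106 i \sqrt{3} = \frac{1418}{1841} + 106 i \sqrt{3}$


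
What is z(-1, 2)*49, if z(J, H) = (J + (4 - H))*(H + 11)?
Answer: 637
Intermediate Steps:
z(J, H) = (11 + H)*(4 + J - H) (z(J, H) = (4 + J - H)*(11 + H) = (11 + H)*(4 + J - H))
z(-1, 2)*49 = (44 - 1*2**2 - 7*2 + 11*(-1) + 2*(-1))*49 = (44 - 1*4 - 14 - 11 - 2)*49 = (44 - 4 - 14 - 11 - 2)*49 = 13*49 = 637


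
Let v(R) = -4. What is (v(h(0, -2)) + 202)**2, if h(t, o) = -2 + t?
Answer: 39204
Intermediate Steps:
(v(h(0, -2)) + 202)**2 = (-4 + 202)**2 = 198**2 = 39204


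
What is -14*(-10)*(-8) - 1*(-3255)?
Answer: 2135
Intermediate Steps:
-14*(-10)*(-8) - 1*(-3255) = 140*(-8) + 3255 = -1120 + 3255 = 2135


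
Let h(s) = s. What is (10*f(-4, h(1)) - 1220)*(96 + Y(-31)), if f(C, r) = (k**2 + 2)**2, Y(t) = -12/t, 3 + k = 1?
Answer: -2569680/31 ≈ -82893.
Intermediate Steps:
k = -2 (k = -3 + 1 = -2)
f(C, r) = 36 (f(C, r) = ((-2)**2 + 2)**2 = (4 + 2)**2 = 6**2 = 36)
(10*f(-4, h(1)) - 1220)*(96 + Y(-31)) = (10*36 - 1220)*(96 - 12/(-31)) = (360 - 1220)*(96 - 12*(-1/31)) = -860*(96 + 12/31) = -860*2988/31 = -2569680/31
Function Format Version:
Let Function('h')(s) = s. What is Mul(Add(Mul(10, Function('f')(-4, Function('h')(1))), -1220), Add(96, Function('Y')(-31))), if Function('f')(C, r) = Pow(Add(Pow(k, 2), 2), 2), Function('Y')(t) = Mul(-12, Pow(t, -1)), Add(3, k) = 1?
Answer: Rational(-2569680, 31) ≈ -82893.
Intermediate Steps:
k = -2 (k = Add(-3, 1) = -2)
Function('f')(C, r) = 36 (Function('f')(C, r) = Pow(Add(Pow(-2, 2), 2), 2) = Pow(Add(4, 2), 2) = Pow(6, 2) = 36)
Mul(Add(Mul(10, Function('f')(-4, Function('h')(1))), -1220), Add(96, Function('Y')(-31))) = Mul(Add(Mul(10, 36), -1220), Add(96, Mul(-12, Pow(-31, -1)))) = Mul(Add(360, -1220), Add(96, Mul(-12, Rational(-1, 31)))) = Mul(-860, Add(96, Rational(12, 31))) = Mul(-860, Rational(2988, 31)) = Rational(-2569680, 31)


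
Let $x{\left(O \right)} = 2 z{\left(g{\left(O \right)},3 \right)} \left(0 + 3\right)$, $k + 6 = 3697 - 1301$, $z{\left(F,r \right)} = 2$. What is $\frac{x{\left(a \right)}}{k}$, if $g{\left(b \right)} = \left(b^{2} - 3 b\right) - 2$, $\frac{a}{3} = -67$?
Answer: $\frac{6}{1195} \approx 0.0050209$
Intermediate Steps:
$a = -201$ ($a = 3 \left(-67\right) = -201$)
$g{\left(b \right)} = -2 + b^{2} - 3 b$
$k = 2390$ ($k = -6 + \left(3697 - 1301\right) = -6 + 2396 = 2390$)
$x{\left(O \right)} = 12$ ($x{\left(O \right)} = 2 \cdot 2 \left(0 + 3\right) = 4 \cdot 3 = 12$)
$\frac{x{\left(a \right)}}{k} = \frac{12}{2390} = 12 \cdot \frac{1}{2390} = \frac{6}{1195}$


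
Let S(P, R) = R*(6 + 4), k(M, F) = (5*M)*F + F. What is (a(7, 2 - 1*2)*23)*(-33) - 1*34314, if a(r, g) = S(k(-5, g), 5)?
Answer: -72264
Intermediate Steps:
k(M, F) = F + 5*F*M (k(M, F) = 5*F*M + F = F + 5*F*M)
S(P, R) = 10*R (S(P, R) = R*10 = 10*R)
a(r, g) = 50 (a(r, g) = 10*5 = 50)
(a(7, 2 - 1*2)*23)*(-33) - 1*34314 = (50*23)*(-33) - 1*34314 = 1150*(-33) - 34314 = -37950 - 34314 = -72264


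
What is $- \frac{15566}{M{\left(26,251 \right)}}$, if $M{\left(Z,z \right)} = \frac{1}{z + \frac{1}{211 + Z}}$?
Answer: $- \frac{925990208}{237} \approx -3.9071 \cdot 10^{6}$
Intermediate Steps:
$- \frac{15566}{M{\left(26,251 \right)}} = - \frac{15566}{\frac{1}{1 + 211 \cdot 251 + 26 \cdot 251} \left(211 + 26\right)} = - \frac{15566}{\frac{1}{1 + 52961 + 6526} \cdot 237} = - \frac{15566}{\frac{1}{59488} \cdot 237} = - \frac{15566}{\frac{237}{59488}} = \left(-15566\right) \frac{59488}{237} = - \frac{925990208}{237}$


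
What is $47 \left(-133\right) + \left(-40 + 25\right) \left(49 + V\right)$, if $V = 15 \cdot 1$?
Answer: $-7211$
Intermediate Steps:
$V = 15$
$47 \left(-133\right) + \left(-40 + 25\right) \left(49 + V\right) = 47 \left(-133\right) + \left(-40 + 25\right) \left(49 + 15\right) = -6251 - 960 = -7211$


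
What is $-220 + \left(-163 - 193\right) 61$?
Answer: $-21936$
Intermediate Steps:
$-220 + \left(-163 - 193\right) 61 = -220 - 21716 = -21936$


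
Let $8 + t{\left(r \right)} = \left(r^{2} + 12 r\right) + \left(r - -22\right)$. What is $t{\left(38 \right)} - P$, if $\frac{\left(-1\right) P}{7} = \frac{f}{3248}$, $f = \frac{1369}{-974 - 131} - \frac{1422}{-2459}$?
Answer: $\frac{2461037797899}{1260778480} \approx 1952.0$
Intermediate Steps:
$f = - \frac{1795061}{2717195}$ ($f = \frac{1369}{-974 - 131} - - \frac{1422}{2459} = \frac{1369}{-1105} + \frac{1422}{2459} = 1369 \left(- \frac{1}{1105}\right) + \frac{1422}{2459} = - \frac{1369}{1105} + \frac{1422}{2459} = - \frac{1795061}{2717195} \approx -0.66063$)
$t{\left(r \right)} = 14 + r^{2} + 13 r$ ($t{\left(r \right)} = -8 + \left(\left(r^{2} + 12 r\right) + \left(r - -22\right)\right) = -8 + \left(\left(r^{2} + 12 r\right) + \left(r + 22\right)\right) = -8 + \left(\left(r^{2} + 12 r\right) + \left(22 + r\right)\right) = -8 + \left(22 + r^{2} + 13 r\right) = 14 + r^{2} + 13 r$)
$P = \frac{1795061}{1260778480}$ ($P = - 7 \left(- \frac{1795061}{2717195 \cdot 3248}\right) = - 7 \left(\left(- \frac{1795061}{2717195}\right) \frac{1}{3248}\right) = \left(-7\right) \left(- \frac{1795061}{8825449360}\right) = \frac{1795061}{1260778480} \approx 0.0014238$)
$t{\left(38 \right)} - P = \left(14 + 38^{2} + 13 \cdot 38\right) - \frac{1795061}{1260778480} = \left(14 + 1444 + 494\right) - \frac{1795061}{1260778480} = 1952 - \frac{1795061}{1260778480} = \frac{2461037797899}{1260778480}$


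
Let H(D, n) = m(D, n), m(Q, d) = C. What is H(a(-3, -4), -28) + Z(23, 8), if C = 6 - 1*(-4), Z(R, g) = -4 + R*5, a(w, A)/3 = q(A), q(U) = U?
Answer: 121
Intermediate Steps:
a(w, A) = 3*A
Z(R, g) = -4 + 5*R
C = 10 (C = 6 + 4 = 10)
m(Q, d) = 10
H(D, n) = 10
H(a(-3, -4), -28) + Z(23, 8) = 10 + (-4 + 5*23) = 10 + (-4 + 115) = 10 + 111 = 121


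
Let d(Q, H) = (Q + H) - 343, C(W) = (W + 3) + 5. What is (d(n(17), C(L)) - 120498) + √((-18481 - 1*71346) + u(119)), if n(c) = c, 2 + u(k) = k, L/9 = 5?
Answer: -120771 + I*√89710 ≈ -1.2077e+5 + 299.52*I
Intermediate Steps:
L = 45 (L = 9*5 = 45)
u(k) = -2 + k
C(W) = 8 + W (C(W) = (3 + W) + 5 = 8 + W)
d(Q, H) = -343 + H + Q (d(Q, H) = (H + Q) - 343 = -343 + H + Q)
(d(n(17), C(L)) - 120498) + √((-18481 - 1*71346) + u(119)) = ((-343 + (8 + 45) + 17) - 120498) + √((-18481 - 1*71346) + (-2 + 119)) = ((-343 + 53 + 17) - 120498) + √((-18481 - 71346) + 117) = (-273 - 120498) + √(-89827 + 117) = -120771 + √(-89710) = -120771 + I*√89710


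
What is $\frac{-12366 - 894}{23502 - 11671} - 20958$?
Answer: $- \frac{247967358}{11831} \approx -20959.0$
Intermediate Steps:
$\frac{-12366 - 894}{23502 - 11671} - 20958 = - \frac{13260}{11831} - 20958 = - \frac{247967358}{11831}$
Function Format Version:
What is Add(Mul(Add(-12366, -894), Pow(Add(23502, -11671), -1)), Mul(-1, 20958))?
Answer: Rational(-247967358, 11831) ≈ -20959.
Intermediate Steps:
Add(Mul(Add(-12366, -894), Pow(Add(23502, -11671), -1)), Mul(-1, 20958)) = Add(Mul(-13260, Pow(11831, -1)), -20958) = Add(Mul(-13260, Rational(1, 11831)), -20958) = Add(Rational(-13260, 11831), -20958) = Rational(-247967358, 11831)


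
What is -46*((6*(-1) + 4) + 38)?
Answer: -1656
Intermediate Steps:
-46*((6*(-1) + 4) + 38) = -46*((-6 + 4) + 38) = -46*(-2 + 38) = -46*36 = -1656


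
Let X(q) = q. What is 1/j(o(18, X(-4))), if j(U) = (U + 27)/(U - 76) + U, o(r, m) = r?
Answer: 58/999 ≈ 0.058058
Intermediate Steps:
j(U) = U + (27 + U)/(-76 + U) (j(U) = (27 + U)/(-76 + U) + U = U + (27 + U)/(-76 + U))
1/j(o(18, X(-4))) = 1/((27 + 18² - 75*18)/(-76 + 18)) = 1/((27 + 324 - 1350)/(-58)) = 1/(-1/58*(-999)) = 1/(999/58) = 58/999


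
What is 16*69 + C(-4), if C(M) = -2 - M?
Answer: 1106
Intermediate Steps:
16*69 + C(-4) = 16*69 + (-2 - 1*(-4)) = 1104 + (-2 + 4) = 1104 + 2 = 1106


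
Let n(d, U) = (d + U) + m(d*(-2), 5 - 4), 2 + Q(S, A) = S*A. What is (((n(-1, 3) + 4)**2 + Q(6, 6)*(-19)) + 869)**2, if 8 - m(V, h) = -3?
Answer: 262144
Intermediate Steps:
m(V, h) = 11 (m(V, h) = 8 - 1*(-3) = 8 + 3 = 11)
Q(S, A) = -2 + A*S (Q(S, A) = -2 + S*A = -2 + A*S)
n(d, U) = 11 + U + d (n(d, U) = (d + U) + 11 = (U + d) + 11 = 11 + U + d)
(((n(-1, 3) + 4)**2 + Q(6, 6)*(-19)) + 869)**2 = ((((11 + 3 - 1) + 4)**2 + (-2 + 6*6)*(-19)) + 869)**2 = (((13 + 4)**2 + (-2 + 36)*(-19)) + 869)**2 = ((17**2 + 34*(-19)) + 869)**2 = ((289 - 646) + 869)**2 = (-357 + 869)**2 = 512**2 = 262144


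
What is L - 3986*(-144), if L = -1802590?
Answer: -1228606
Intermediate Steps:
L - 3986*(-144) = -1802590 - 3986*(-144) = -1802590 - 1*(-573984) = -1802590 + 573984 = -1228606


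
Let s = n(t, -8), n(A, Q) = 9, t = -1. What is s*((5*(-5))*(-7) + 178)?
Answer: 3177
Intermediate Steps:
s = 9
s*((5*(-5))*(-7) + 178) = 9*((5*(-5))*(-7) + 178) = 9*(-25*(-7) + 178) = 9*(175 + 178) = 9*353 = 3177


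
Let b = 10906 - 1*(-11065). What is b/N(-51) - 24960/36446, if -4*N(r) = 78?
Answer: -801241786/710697 ≈ -1127.4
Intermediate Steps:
N(r) = -39/2 (N(r) = -¼*78 = -39/2)
b = 21971 (b = 10906 + 11065 = 21971)
b/N(-51) - 24960/36446 = 21971/(-39/2) - 24960/36446 = 21971*(-2/39) - 24960*1/36446 = -43942/39 - 12480/18223 = -801241786/710697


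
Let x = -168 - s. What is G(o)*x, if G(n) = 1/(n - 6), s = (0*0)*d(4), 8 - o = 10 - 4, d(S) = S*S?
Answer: 42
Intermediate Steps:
d(S) = S²
o = 2 (o = 8 - (10 - 4) = 8 - 1*6 = 8 - 6 = 2)
s = 0 (s = (0*0)*4² = 0*16 = 0)
G(n) = 1/(-6 + n)
x = -168 (x = -168 - 1*0 = -168 + 0 = -168)
G(o)*x = -168/(-6 + 2) = -168/(-4) = -¼*(-168) = 42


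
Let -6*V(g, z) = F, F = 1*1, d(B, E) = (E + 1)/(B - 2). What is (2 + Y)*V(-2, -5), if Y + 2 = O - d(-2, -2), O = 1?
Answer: -⅛ ≈ -0.12500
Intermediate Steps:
d(B, E) = (1 + E)/(-2 + B)
F = 1
V(g, z) = -⅙ (V(g, z) = -⅙*1 = -⅙)
Y = -5/4 (Y = -2 + (1 - (1 - 2)/(-2 - 2)) = -2 + (1 - (-1)/(-4)) = -2 + (1 - (-1)*(-1)/4) = -2 + (1 - 1*¼) = -2 + (1 - ¼) = -2 + ¾ = -5/4 ≈ -1.2500)
(2 + Y)*V(-2, -5) = (2 - 5/4)*(-⅙) = (¾)*(-⅙) = -⅛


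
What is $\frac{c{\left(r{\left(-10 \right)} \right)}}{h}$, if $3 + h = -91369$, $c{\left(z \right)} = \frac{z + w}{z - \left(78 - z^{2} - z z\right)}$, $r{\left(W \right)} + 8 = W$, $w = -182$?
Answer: $\frac{25}{6304668} \approx 3.9653 \cdot 10^{-6}$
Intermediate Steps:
$r{\left(W \right)} = -8 + W$
$c{\left(z \right)} = \frac{-182 + z}{-78 + z + 2 z^{2}}$ ($c{\left(z \right)} = \frac{z - 182}{z - \left(78 - z^{2} - z z\right)} = \frac{-182 + z}{z + \left(\left(z^{2} + z^{2}\right) - 78\right)} = \frac{-182 + z}{z + \left(2 z^{2} - 78\right)} = \frac{-182 + z}{z + \left(-78 + 2 z^{2}\right)} = \frac{-182 + z}{-78 + z + 2 z^{2}}$)
$h = -91372$ ($h = -3 - 91369 = -91372$)
$\frac{c{\left(r{\left(-10 \right)} \right)}}{h} = \frac{\frac{1}{-78 - 18 + 2 \left(-8 - 10\right)^{2}} \left(-182 - 18\right)}{-91372} = \frac{-182 - 18}{-78 - 18 + 2 \left(-18\right)^{2}} \left(- \frac{1}{91372}\right) = \frac{1}{-78 - 18 + 2 \cdot 324} \left(-200\right) \left(- \frac{1}{91372}\right) = \frac{1}{-78 - 18 + 648} \left(-200\right) \left(- \frac{1}{91372}\right) = \frac{1}{552} \left(-200\right) \left(- \frac{1}{91372}\right) = \left(- \frac{25}{69}\right) \left(- \frac{1}{91372}\right) = \frac{25}{6304668}$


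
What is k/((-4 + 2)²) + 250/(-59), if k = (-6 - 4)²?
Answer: 1225/59 ≈ 20.763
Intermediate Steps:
k = 100 (k = (-10)² = 100)
k/((-4 + 2)²) + 250/(-59) = 100/((-4 + 2)²) + 250/(-59) = 100/((-2)²) + 250*(-1/59) = 100/4 - 250/59 = 100*(¼) - 250/59 = 25 - 250/59 = 1225/59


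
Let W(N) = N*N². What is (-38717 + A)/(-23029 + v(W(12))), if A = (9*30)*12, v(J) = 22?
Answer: 35477/23007 ≈ 1.5420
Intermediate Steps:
W(N) = N³
A = 3240 (A = 270*12 = 3240)
(-38717 + A)/(-23029 + v(W(12))) = (-38717 + 3240)/(-23029 + 22) = -35477/(-23007) = -35477*(-1/23007) = 35477/23007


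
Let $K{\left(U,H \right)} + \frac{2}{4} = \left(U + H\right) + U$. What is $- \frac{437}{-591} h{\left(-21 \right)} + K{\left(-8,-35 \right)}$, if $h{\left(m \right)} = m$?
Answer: $- \frac{26409}{394} \approx -67.028$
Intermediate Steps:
$K{\left(U,H \right)} = - \frac{1}{2} + H + 2 U$ ($K{\left(U,H \right)} = - \frac{1}{2} + \left(\left(U + H\right) + U\right) = - \frac{1}{2} + \left(\left(H + U\right) + U\right) = - \frac{1}{2} + \left(H + 2 U\right) = - \frac{1}{2} + H + 2 U$)
$- \frac{437}{-591} h{\left(-21 \right)} + K{\left(-8,-35 \right)} = - \frac{437}{-591} \left(-21\right) - \frac{103}{2} = \left(-437\right) \left(- \frac{1}{591}\right) \left(-21\right) - \frac{103}{2} = \frac{437}{591} \left(-21\right) - \frac{103}{2} = - \frac{3059}{197} - \frac{103}{2} = - \frac{26409}{394}$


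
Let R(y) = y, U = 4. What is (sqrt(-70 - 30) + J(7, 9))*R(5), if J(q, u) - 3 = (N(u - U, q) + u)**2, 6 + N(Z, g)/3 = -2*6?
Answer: 10140 + 50*I ≈ 10140.0 + 50.0*I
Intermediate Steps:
N(Z, g) = -54 (N(Z, g) = -18 + 3*(-2*6) = -18 + 3*(-12) = -18 - 36 = -54)
J(q, u) = 3 + (-54 + u)**2
(sqrt(-70 - 30) + J(7, 9))*R(5) = (sqrt(-70 - 30) + (3 + (-54 + 9)**2))*5 = (sqrt(-100) + (3 + (-45)**2))*5 = (10*I + (3 + 2025))*5 = (10*I + 2028)*5 = (2028 + 10*I)*5 = 10140 + 50*I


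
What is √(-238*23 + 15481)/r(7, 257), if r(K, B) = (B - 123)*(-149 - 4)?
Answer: -√10007/20502 ≈ -0.0048793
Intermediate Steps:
r(K, B) = 18819 - 153*B (r(K, B) = (-123 + B)*(-153) = 18819 - 153*B)
√(-238*23 + 15481)/r(7, 257) = √(-238*23 + 15481)/(18819 - 153*257) = √(-5474 + 15481)/(18819 - 39321) = √10007/(-20502) = √10007*(-1/20502) = -√10007/20502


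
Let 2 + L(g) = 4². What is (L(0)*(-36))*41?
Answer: -20664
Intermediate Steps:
L(g) = 14 (L(g) = -2 + 4² = -2 + 16 = 14)
(L(0)*(-36))*41 = (14*(-36))*41 = -504*41 = -20664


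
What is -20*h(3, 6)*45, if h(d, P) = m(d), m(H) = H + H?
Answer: -5400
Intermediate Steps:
m(H) = 2*H
h(d, P) = 2*d
-20*h(3, 6)*45 = -40*3*45 = -20*6*45 = -120*45 = -5400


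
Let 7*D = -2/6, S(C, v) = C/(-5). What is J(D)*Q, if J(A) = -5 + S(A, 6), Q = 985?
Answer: -103228/21 ≈ -4915.6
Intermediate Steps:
S(C, v) = -C/5 (S(C, v) = C*(-⅕) = -C/5)
D = -1/21 (D = (-2/6)/7 = (-2*⅙)/7 = (⅐)*(-⅓) = -1/21 ≈ -0.047619)
J(A) = -5 - A/5
J(D)*Q = (-5 - ⅕*(-1/21))*985 = (-5 + 1/105)*985 = -524/105*985 = -103228/21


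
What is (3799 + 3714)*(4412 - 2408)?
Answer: 15056052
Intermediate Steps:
(3799 + 3714)*(4412 - 2408) = 7513*2004 = 15056052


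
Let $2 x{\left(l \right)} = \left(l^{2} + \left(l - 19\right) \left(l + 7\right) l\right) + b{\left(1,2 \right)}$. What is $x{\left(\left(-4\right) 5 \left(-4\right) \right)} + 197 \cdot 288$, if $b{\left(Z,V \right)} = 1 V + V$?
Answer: $272218$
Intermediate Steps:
$b{\left(Z,V \right)} = 2 V$ ($b{\left(Z,V \right)} = V + V = 2 V$)
$x{\left(l \right)} = 2 + \frac{l^{2}}{2} + \frac{l \left(-19 + l\right) \left(7 + l\right)}{2}$ ($x{\left(l \right)} = \frac{\left(l^{2} + \left(l - 19\right) \left(l + 7\right) l\right) + 2 \cdot 2}{2} = \frac{\left(l^{2} + \left(-19 + l\right) \left(7 + l\right) l\right) + 4}{2} = \frac{\left(l^{2} + l \left(-19 + l\right) \left(7 + l\right)\right) + 4}{2} = \frac{4 + l^{2} + l \left(-19 + l\right) \left(7 + l\right)}{2} = 2 + \frac{l^{2}}{2} + \frac{l \left(-19 + l\right) \left(7 + l\right)}{2}$)
$x{\left(\left(-4\right) 5 \left(-4\right) \right)} + 197 \cdot 288 = \left(2 + \frac{\left(\left(-4\right) 5 \left(-4\right)\right)^{3}}{2} - \frac{133 \left(-4\right) 5 \left(-4\right)}{2} - \frac{11 \left(\left(-4\right) 5 \left(-4\right)\right)^{2}}{2}\right) + 197 \cdot 288 = \left(2 + \frac{\left(\left(-20\right) \left(-4\right)\right)^{3}}{2} - \frac{133 \left(\left(-20\right) \left(-4\right)\right)}{2} - \frac{11 \left(\left(-20\right) \left(-4\right)\right)^{2}}{2}\right) + 56736 = \left(2 + \frac{80^{3}}{2} - 5320 - \frac{11 \cdot 80^{2}}{2}\right) + 56736 = \left(2 + \frac{1}{2} \cdot 512000 - 5320 - 35200\right) + 56736 = \left(2 + 256000 - 5320 - 35200\right) + 56736 = 215482 + 56736 = 272218$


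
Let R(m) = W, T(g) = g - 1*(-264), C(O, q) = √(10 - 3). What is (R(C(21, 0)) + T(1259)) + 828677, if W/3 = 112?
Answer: 830536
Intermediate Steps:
C(O, q) = √7
W = 336 (W = 3*112 = 336)
T(g) = 264 + g (T(g) = g + 264 = 264 + g)
R(m) = 336
(R(C(21, 0)) + T(1259)) + 828677 = (336 + (264 + 1259)) + 828677 = (336 + 1523) + 828677 = 1859 + 828677 = 830536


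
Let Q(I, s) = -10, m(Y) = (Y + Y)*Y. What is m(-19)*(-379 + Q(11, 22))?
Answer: -280858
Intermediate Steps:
m(Y) = 2*Y**2 (m(Y) = (2*Y)*Y = 2*Y**2)
m(-19)*(-379 + Q(11, 22)) = (2*(-19)**2)*(-379 - 10) = (2*361)*(-389) = 722*(-389) = -280858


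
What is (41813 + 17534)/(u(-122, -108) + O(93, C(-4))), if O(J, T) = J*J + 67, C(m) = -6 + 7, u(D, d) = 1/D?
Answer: 7240334/1063351 ≈ 6.8090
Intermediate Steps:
C(m) = 1
O(J, T) = 67 + J**2 (O(J, T) = J**2 + 67 = 67 + J**2)
(41813 + 17534)/(u(-122, -108) + O(93, C(-4))) = (41813 + 17534)/(1/(-122) + (67 + 93**2)) = 59347/(-1/122 + (67 + 8649)) = 59347/(-1/122 + 8716) = 59347/(1063351/122) = 59347*(122/1063351) = 7240334/1063351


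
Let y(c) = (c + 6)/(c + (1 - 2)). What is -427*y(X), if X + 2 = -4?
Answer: 0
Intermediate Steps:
X = -6 (X = -2 - 4 = -6)
y(c) = (6 + c)/(-1 + c) (y(c) = (6 + c)/(c - 1) = (6 + c)/(-1 + c))
-427*y(X) = -427*(6 - 6)/(-1 - 6) = -427*0/(-7) = -(-61)*0 = -427*0 = 0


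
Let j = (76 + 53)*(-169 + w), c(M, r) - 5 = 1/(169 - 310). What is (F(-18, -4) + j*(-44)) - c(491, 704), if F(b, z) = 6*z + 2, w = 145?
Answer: 19203778/141 ≈ 1.3620e+5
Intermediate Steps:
c(M, r) = 704/141 (c(M, r) = 5 + 1/(169 - 310) = 5 + 1/(-141) = 5 - 1/141 = 704/141)
F(b, z) = 2 + 6*z
j = -3096 (j = (76 + 53)*(-169 + 145) = 129*(-24) = -3096)
(F(-18, -4) + j*(-44)) - c(491, 704) = ((2 + 6*(-4)) - 3096*(-44)) - 1*704/141 = ((2 - 24) + 136224) - 704/141 = (-22 + 136224) - 704/141 = 136202 - 704/141 = 19203778/141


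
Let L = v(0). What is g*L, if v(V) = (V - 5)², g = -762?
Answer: -19050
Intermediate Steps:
v(V) = (-5 + V)²
L = 25 (L = (-5 + 0)² = (-5)² = 25)
g*L = -762*25 = -19050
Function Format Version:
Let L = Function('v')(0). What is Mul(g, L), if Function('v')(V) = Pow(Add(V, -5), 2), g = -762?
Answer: -19050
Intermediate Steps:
Function('v')(V) = Pow(Add(-5, V), 2)
L = 25 (L = Pow(Add(-5, 0), 2) = Pow(-5, 2) = 25)
Mul(g, L) = Mul(-762, 25) = -19050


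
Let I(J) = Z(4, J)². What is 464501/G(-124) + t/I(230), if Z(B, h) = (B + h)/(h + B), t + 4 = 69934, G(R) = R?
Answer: 8206819/124 ≈ 66184.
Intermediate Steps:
t = 69930 (t = -4 + 69934 = 69930)
Z(B, h) = 1 (Z(B, h) = (B + h)/(B + h) = 1)
I(J) = 1 (I(J) = 1² = 1)
464501/G(-124) + t/I(230) = 464501/(-124) + 69930/1 = 464501*(-1/124) + 69930*1 = -464501/124 + 69930 = 8206819/124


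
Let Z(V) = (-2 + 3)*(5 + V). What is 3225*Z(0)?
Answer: 16125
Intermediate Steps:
Z(V) = 5 + V (Z(V) = 1*(5 + V) = 5 + V)
3225*Z(0) = 3225*(5 + 0) = 3225*5 = 16125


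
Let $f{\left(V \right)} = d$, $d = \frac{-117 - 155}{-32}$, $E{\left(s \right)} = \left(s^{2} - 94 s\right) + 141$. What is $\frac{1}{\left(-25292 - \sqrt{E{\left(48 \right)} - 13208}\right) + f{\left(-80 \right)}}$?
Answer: $- \frac{101134}{2557082589} + \frac{20 i \sqrt{611}}{2557082589} \approx -3.9551 \cdot 10^{-5} + 1.9333 \cdot 10^{-7} i$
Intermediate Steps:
$E{\left(s \right)} = 141 + s^{2} - 94 s$
$d = \frac{17}{2}$ ($d = \left(-117 - 155\right) \left(- \frac{1}{32}\right) = \left(-272\right) \left(- \frac{1}{32}\right) = \frac{17}{2} \approx 8.5$)
$f{\left(V \right)} = \frac{17}{2}$
$\frac{1}{\left(-25292 - \sqrt{E{\left(48 \right)} - 13208}\right) + f{\left(-80 \right)}} = \frac{1}{\left(-25292 - \sqrt{\left(141 + 48^{2} - 4512\right) - 13208}\right) + \frac{17}{2}} = \frac{1}{\left(-25292 - \sqrt{\left(141 + 2304 - 4512\right) - 13208}\right) + \frac{17}{2}} = \frac{1}{\left(-25292 - \sqrt{-2067 - 13208}\right) + \frac{17}{2}} = \frac{1}{\left(-25292 - \sqrt{-15275}\right) + \frac{17}{2}} = \frac{1}{\left(-25292 - 5 i \sqrt{611}\right) + \frac{17}{2}} = \frac{1}{- \frac{50567}{2} - 5 i \sqrt{611}}$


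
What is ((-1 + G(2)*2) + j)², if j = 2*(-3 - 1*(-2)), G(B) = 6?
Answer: 81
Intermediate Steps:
j = -2 (j = 2*(-3 + 2) = 2*(-1) = -2)
((-1 + G(2)*2) + j)² = ((-1 + 6*2) - 2)² = ((-1 + 12) - 2)² = (11 - 2)² = 9² = 81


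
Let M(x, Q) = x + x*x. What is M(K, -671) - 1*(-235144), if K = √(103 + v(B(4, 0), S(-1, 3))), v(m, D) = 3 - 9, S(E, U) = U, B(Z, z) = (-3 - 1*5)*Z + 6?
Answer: 235241 + √97 ≈ 2.3525e+5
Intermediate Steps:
B(Z, z) = 6 - 8*Z (B(Z, z) = (-3 - 5)*Z + 6 = -8*Z + 6 = 6 - 8*Z)
v(m, D) = -6
K = √97 (K = √(103 - 6) = √97 ≈ 9.8489)
M(x, Q) = x + x²
M(K, -671) - 1*(-235144) = √97*(1 + √97) - 1*(-235144) = √97*(1 + √97) + 235144 = 235144 + √97*(1 + √97)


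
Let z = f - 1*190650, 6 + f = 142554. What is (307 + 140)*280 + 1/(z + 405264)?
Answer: 44702395921/357162 ≈ 1.2516e+5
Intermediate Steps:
f = 142548 (f = -6 + 142554 = 142548)
z = -48102 (z = 142548 - 1*190650 = 142548 - 190650 = -48102)
(307 + 140)*280 + 1/(z + 405264) = (307 + 140)*280 + 1/(-48102 + 405264) = 447*280 + 1/357162 = 125160 + 1/357162 = 44702395921/357162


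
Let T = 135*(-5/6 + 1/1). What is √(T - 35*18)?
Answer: 9*I*√30/2 ≈ 24.648*I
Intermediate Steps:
T = 45/2 (T = 135*(-5*⅙ + 1*1) = 135*(-⅚ + 1) = 135*(⅙) = 45/2 ≈ 22.500)
√(T - 35*18) = √(45/2 - 35*18) = √(45/2 - 630) = √(-1215/2) = 9*I*√30/2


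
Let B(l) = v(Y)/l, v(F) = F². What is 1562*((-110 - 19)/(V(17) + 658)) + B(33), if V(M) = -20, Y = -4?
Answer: -301783/957 ≈ -315.34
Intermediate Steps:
B(l) = 16/l (B(l) = (-4)²/l = 16/l)
1562*((-110 - 19)/(V(17) + 658)) + B(33) = 1562*((-110 - 19)/(-20 + 658)) + 16/33 = 1562*(-129/638) + 16*(1/33) = 1562*(-129*1/638) + 16/33 = 1562*(-129/638) + 16/33 = -9159/29 + 16/33 = -301783/957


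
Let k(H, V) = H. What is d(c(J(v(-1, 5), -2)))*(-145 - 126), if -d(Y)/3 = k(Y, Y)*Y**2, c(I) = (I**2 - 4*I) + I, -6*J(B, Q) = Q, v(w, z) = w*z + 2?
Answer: -138752/243 ≈ -571.00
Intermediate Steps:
v(w, z) = 2 + w*z
J(B, Q) = -Q/6
c(I) = I**2 - 3*I
d(Y) = -3*Y**3 (d(Y) = -3*Y*Y**2 = -3*Y**3)
d(c(J(v(-1, 5), -2)))*(-145 - 126) = (-3*(-3 - 1/6*(-2))**3/27)*(-145 - 126) = -3*(-3 + 1/3)**3/27*(-271) = -3*((1/3)*(-8/3))**3*(-271) = -3*(-8/9)**3*(-271) = -3*(-512/729)*(-271) = (512/243)*(-271) = -138752/243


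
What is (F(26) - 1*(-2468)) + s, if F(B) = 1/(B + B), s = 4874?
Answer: 381785/52 ≈ 7342.0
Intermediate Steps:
F(B) = 1/(2*B)
(F(26) - 1*(-2468)) + s = ((½)/26 - 1*(-2468)) + 4874 = ((½)*(1/26) + 2468) + 4874 = (1/52 + 2468) + 4874 = 128337/52 + 4874 = 381785/52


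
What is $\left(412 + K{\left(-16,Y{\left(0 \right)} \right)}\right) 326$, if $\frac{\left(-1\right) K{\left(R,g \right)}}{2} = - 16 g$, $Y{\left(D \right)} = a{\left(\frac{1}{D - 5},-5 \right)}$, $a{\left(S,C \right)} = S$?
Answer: $\frac{661128}{5} \approx 1.3223 \cdot 10^{5}$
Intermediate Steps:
$Y{\left(D \right)} = \frac{1}{-5 + D}$ ($Y{\left(D \right)} = \frac{1}{D - 5} = \frac{1}{-5 + D}$)
$K{\left(R,g \right)} = 32 g$ ($K{\left(R,g \right)} = - 2 \left(- 16 g\right) = 32 g$)
$\left(412 + K{\left(-16,Y{\left(0 \right)} \right)}\right) 326 = \left(412 + \frac{32}{-5 + 0}\right) 326 = \left(412 + \frac{32}{-5}\right) 326 = \left(412 + 32 \left(- \frac{1}{5}\right)\right) 326 = \left(412 - \frac{32}{5}\right) 326 = \frac{2028}{5} \cdot 326 = \frac{661128}{5}$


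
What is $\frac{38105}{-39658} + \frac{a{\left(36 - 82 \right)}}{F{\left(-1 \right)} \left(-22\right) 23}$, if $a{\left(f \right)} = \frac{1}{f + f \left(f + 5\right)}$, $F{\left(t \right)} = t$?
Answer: $- \frac{17738619771}{18461592160} \approx -0.96084$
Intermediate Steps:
$a{\left(f \right)} = \frac{1}{f + f \left(5 + f\right)}$
$\frac{38105}{-39658} + \frac{a{\left(36 - 82 \right)}}{F{\left(-1 \right)} \left(-22\right) 23} = \frac{38105}{-39658} + \frac{\frac{1}{36 - 82} \frac{1}{6 + \left(36 - 82\right)}}{\left(-1\right) \left(-22\right) 23} = 38105 \left(- \frac{1}{39658}\right) + \frac{\frac{1}{36 - 82} \frac{1}{6 + \left(36 - 82\right)}}{22 \cdot 23} = - \frac{38105}{39658} + \frac{\frac{1}{-46} \frac{1}{6 - 46}}{506} = - \frac{38105}{39658} + - \frac{1}{46 \left(-40\right)} \frac{1}{506} = - \frac{38105}{39658} + \left(- \frac{1}{46}\right) \left(- \frac{1}{40}\right) \frac{1}{506} = - \frac{38105}{39658} + \frac{1}{1840} \cdot \frac{1}{506} = - \frac{38105}{39658} + \frac{1}{931040} = - \frac{17738619771}{18461592160}$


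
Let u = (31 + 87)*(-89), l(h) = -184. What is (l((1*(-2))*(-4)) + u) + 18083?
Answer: 7397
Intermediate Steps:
u = -10502 (u = 118*(-89) = -10502)
(l((1*(-2))*(-4)) + u) + 18083 = (-184 - 10502) + 18083 = -10686 + 18083 = 7397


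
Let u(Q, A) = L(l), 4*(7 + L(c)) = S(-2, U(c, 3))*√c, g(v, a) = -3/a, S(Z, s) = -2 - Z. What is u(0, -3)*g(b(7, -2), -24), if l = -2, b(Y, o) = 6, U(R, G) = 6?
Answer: -7/8 ≈ -0.87500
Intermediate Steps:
L(c) = -7 (L(c) = -7 + ((-2 - 1*(-2))*√c)/4 = -7 + ((-2 + 2)*√c)/4 = -7 + (0*√c)/4 = -7 + (¼)*0 = -7 + 0 = -7)
u(Q, A) = -7
u(0, -3)*g(b(7, -2), -24) = -(-21)/(-24) = -(-21)*(-1)/24 = -7*⅛ = -7/8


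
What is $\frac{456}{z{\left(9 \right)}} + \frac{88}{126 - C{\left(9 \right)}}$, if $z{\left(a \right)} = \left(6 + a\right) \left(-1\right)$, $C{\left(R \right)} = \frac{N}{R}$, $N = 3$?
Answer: $- \frac{55984}{1885} \approx -29.7$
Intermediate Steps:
$C{\left(R \right)} = \frac{3}{R}$
$z{\left(a \right)} = -6 - a$
$\frac{456}{z{\left(9 \right)}} + \frac{88}{126 - C{\left(9 \right)}} = \frac{456}{-6 - 9} + \frac{88}{126 - \frac{3}{9}} = \frac{456}{-6 - 9} + \frac{88}{126 - 3 \cdot \frac{1}{9}} = \frac{456}{-15} + \frac{88}{126 - \frac{1}{3}} = 456 \left(- \frac{1}{15}\right) + \frac{88}{126 - \frac{1}{3}} = - \frac{152}{5} + \frac{88}{\frac{377}{3}} = - \frac{152}{5} + 88 \cdot \frac{3}{377} = - \frac{152}{5} + \frac{264}{377} = - \frac{55984}{1885}$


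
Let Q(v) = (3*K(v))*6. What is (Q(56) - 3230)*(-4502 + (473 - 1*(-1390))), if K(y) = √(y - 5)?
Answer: 8523970 - 47502*√51 ≈ 8.1847e+6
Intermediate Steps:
K(y) = √(-5 + y)
Q(v) = 18*√(-5 + v) (Q(v) = (3*√(-5 + v))*6 = 18*√(-5 + v))
(Q(56) - 3230)*(-4502 + (473 - 1*(-1390))) = (18*√(-5 + 56) - 3230)*(-4502 + (473 - 1*(-1390))) = (18*√51 - 3230)*(-4502 + (473 + 1390)) = (-3230 + 18*√51)*(-4502 + 1863) = (-3230 + 18*√51)*(-2639) = 8523970 - 47502*√51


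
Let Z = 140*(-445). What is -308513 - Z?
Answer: -246213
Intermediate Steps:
Z = -62300
-308513 - Z = -308513 - 1*(-62300) = -308513 + 62300 = -246213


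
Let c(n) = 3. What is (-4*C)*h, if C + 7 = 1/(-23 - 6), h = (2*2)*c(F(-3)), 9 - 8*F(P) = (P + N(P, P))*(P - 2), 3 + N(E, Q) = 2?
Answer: 9792/29 ≈ 337.66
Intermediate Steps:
N(E, Q) = -1 (N(E, Q) = -3 + 2 = -1)
F(P) = 9/8 - (-1 + P)*(-2 + P)/8 (F(P) = 9/8 - (P - 1)*(P - 2)/8 = 9/8 - (-1 + P)*(-2 + P)/8)
h = 12 (h = (2*2)*3 = 4*3 = 12)
C = -204/29 (C = -7 + 1/(-23 - 6) = -7 + 1/(-29) = -7 - 1/29 = -204/29 ≈ -7.0345)
(-4*C)*h = -4*(-204/29)*12 = (816/29)*12 = 9792/29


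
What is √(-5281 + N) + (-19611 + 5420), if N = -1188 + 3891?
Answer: -14191 + I*√2578 ≈ -14191.0 + 50.774*I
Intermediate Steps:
N = 2703
√(-5281 + N) + (-19611 + 5420) = √(-5281 + 2703) + (-19611 + 5420) = √(-2578) - 14191 = I*√2578 - 14191 = -14191 + I*√2578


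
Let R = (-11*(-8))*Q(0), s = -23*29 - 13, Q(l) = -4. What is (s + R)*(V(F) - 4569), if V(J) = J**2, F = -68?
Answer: -56760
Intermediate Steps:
s = -680 (s = -667 - 13 = -680)
R = -352 (R = -11*(-8)*(-4) = 88*(-4) = -352)
(s + R)*(V(F) - 4569) = (-680 - 352)*((-68)**2 - 4569) = -1032*(4624 - 4569) = -1032*55 = -56760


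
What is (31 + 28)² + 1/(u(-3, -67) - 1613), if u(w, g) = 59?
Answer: 5409473/1554 ≈ 3481.0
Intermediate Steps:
(31 + 28)² + 1/(u(-3, -67) - 1613) = (31 + 28)² + 1/(59 - 1613) = 59² + 1/(-1554) = 3481 - 1/1554 = 5409473/1554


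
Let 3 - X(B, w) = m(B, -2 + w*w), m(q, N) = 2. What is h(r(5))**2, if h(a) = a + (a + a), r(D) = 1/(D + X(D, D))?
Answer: 1/4 ≈ 0.25000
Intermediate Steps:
X(B, w) = 1 (X(B, w) = 3 - 1*2 = 3 - 2 = 1)
r(D) = 1/(1 + D) (r(D) = 1/(D + 1) = 1/(1 + D))
h(a) = 3*a (h(a) = a + 2*a = 3*a)
h(r(5))**2 = (3/(1 + 5))**2 = (3/6)**2 = (3*(1/6))**2 = (1/2)**2 = 1/4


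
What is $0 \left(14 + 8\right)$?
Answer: $0$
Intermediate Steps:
$0 \left(14 + 8\right) = 0 \cdot 22 = 0$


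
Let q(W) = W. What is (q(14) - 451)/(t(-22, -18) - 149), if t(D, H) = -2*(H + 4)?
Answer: 437/121 ≈ 3.6116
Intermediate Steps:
t(D, H) = -8 - 2*H (t(D, H) = -2*(4 + H) = -8 - 2*H)
(q(14) - 451)/(t(-22, -18) - 149) = (14 - 451)/((-8 - 2*(-18)) - 149) = -437/((-8 + 36) - 149) = -437/(28 - 149) = -437/(-121) = -437*(-1/121) = 437/121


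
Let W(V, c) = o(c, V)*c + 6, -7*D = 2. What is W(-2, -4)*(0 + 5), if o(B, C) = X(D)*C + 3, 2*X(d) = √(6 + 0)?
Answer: -30 + 20*√6 ≈ 18.990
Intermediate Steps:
D = -2/7 (D = -⅐*2 = -2/7 ≈ -0.28571)
X(d) = √6/2 (X(d) = √(6 + 0)/2 = √6/2)
o(B, C) = 3 + C*√6/2 (o(B, C) = (√6/2)*C + 3 = C*√6/2 + 3 = 3 + C*√6/2)
W(V, c) = 6 + c*(3 + V*√6/2) (W(V, c) = (3 + V*√6/2)*c + 6 = c*(3 + V*√6/2) + 6 = 6 + c*(3 + V*√6/2))
W(-2, -4)*(0 + 5) = (6 + (½)*(-4)*(6 - 2*√6))*(0 + 5) = (6 + (-12 + 4*√6))*5 = (-6 + 4*√6)*5 = -30 + 20*√6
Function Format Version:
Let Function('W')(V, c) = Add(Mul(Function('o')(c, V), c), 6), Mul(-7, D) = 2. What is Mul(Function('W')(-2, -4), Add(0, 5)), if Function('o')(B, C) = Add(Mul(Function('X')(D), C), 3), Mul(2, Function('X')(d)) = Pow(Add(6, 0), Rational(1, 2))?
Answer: Add(-30, Mul(20, Pow(6, Rational(1, 2)))) ≈ 18.990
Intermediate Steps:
D = Rational(-2, 7) (D = Mul(Rational(-1, 7), 2) = Rational(-2, 7) ≈ -0.28571)
Function('X')(d) = Mul(Rational(1, 2), Pow(6, Rational(1, 2))) (Function('X')(d) = Mul(Rational(1, 2), Pow(Add(6, 0), Rational(1, 2))) = Mul(Rational(1, 2), Pow(6, Rational(1, 2))))
Function('o')(B, C) = Add(3, Mul(Rational(1, 2), C, Pow(6, Rational(1, 2)))) (Function('o')(B, C) = Add(Mul(Mul(Rational(1, 2), Pow(6, Rational(1, 2))), C), 3) = Add(Mul(Rational(1, 2), C, Pow(6, Rational(1, 2))), 3) = Add(3, Mul(Rational(1, 2), C, Pow(6, Rational(1, 2)))))
Function('W')(V, c) = Add(6, Mul(c, Add(3, Mul(Rational(1, 2), V, Pow(6, Rational(1, 2)))))) (Function('W')(V, c) = Add(Mul(Add(3, Mul(Rational(1, 2), V, Pow(6, Rational(1, 2)))), c), 6) = Add(Mul(c, Add(3, Mul(Rational(1, 2), V, Pow(6, Rational(1, 2))))), 6) = Add(6, Mul(c, Add(3, Mul(Rational(1, 2), V, Pow(6, Rational(1, 2)))))))
Mul(Function('W')(-2, -4), Add(0, 5)) = Mul(Add(6, Mul(Rational(1, 2), -4, Add(6, Mul(-2, Pow(6, Rational(1, 2)))))), Add(0, 5)) = Mul(Add(6, Add(-12, Mul(4, Pow(6, Rational(1, 2))))), 5) = Mul(Add(-6, Mul(4, Pow(6, Rational(1, 2)))), 5) = Add(-30, Mul(20, Pow(6, Rational(1, 2))))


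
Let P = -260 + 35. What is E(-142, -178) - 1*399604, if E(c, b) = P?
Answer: -399829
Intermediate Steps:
P = -225
E(c, b) = -225
E(-142, -178) - 1*399604 = -225 - 1*399604 = -225 - 399604 = -399829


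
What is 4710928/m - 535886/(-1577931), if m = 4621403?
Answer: 9910064498026/7292255057193 ≈ 1.3590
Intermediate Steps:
4710928/m - 535886/(-1577931) = 4710928/4621403 - 535886/(-1577931) = 4710928*(1/4621403) - 535886*(-1/1577931) = 4710928/4621403 + 535886/1577931 = 9910064498026/7292255057193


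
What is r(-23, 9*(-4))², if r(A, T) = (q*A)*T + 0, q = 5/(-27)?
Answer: 211600/9 ≈ 23511.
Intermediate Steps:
q = -5/27 (q = 5*(-1/27) = -5/27 ≈ -0.18519)
r(A, T) = -5*A*T/27 (r(A, T) = (-5*A/27)*T + 0 = -5*A*T/27 + 0 = -5*A*T/27)
r(-23, 9*(-4))² = (-5/27*(-23)*9*(-4))² = (-5/27*(-23)*(-36))² = (-460/3)² = 211600/9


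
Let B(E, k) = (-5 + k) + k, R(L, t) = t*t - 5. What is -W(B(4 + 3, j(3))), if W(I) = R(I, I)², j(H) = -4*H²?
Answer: -35093776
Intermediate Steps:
R(L, t) = -5 + t² (R(L, t) = t² - 5 = -5 + t²)
B(E, k) = -5 + 2*k
W(I) = (-5 + I²)²
-W(B(4 + 3, j(3))) = -(-5 + (-5 + 2*(-4*3²))²)² = -(-5 + (-5 + 2*(-4*9))²)² = -(-5 + (-5 + 2*(-36))²)² = -(-5 + (-5 - 72)²)² = -(-5 + (-77)²)² = -(-5 + 5929)² = -1*5924² = -1*35093776 = -35093776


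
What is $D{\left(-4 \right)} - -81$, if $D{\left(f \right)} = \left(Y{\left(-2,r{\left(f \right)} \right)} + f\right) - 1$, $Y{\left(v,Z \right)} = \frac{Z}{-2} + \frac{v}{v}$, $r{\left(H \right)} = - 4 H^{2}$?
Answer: $109$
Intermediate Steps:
$Y{\left(v,Z \right)} = 1 - \frac{Z}{2}$ ($Y{\left(v,Z \right)} = Z \left(- \frac{1}{2}\right) + 1 = - \frac{Z}{2} + 1 = 1 - \frac{Z}{2}$)
$D{\left(f \right)} = f + 2 f^{2}$ ($D{\left(f \right)} = \left(\left(1 - \frac{\left(-4\right) f^{2}}{2}\right) + f\right) - 1 = \left(\left(1 + 2 f^{2}\right) + f\right) - 1 = \left(1 + f + 2 f^{2}\right) - 1 = f + 2 f^{2}$)
$D{\left(-4 \right)} - -81 = - 4 \left(1 + 2 \left(-4\right)\right) - -81 = - 4 \left(1 - 8\right) + 81 = \left(-4\right) \left(-7\right) + 81 = 28 + 81 = 109$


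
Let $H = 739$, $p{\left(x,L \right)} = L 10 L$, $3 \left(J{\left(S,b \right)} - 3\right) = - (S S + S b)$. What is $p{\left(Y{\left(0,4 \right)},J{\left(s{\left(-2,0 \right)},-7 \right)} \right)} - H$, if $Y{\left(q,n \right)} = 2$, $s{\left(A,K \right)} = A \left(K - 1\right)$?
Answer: $- \frac{3041}{9} \approx -337.89$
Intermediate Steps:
$s{\left(A,K \right)} = A \left(-1 + K\right)$
$J{\left(S,b \right)} = 3 - \frac{S^{2}}{3} - \frac{S b}{3}$ ($J{\left(S,b \right)} = 3 + \frac{\left(-1\right) \left(S S + S b\right)}{3} = 3 + \frac{\left(-1\right) \left(S^{2} + S b\right)}{3} = 3 + \frac{- S^{2} - S b}{3} = 3 - \left(\frac{S^{2}}{3} + \frac{S b}{3}\right) = 3 - \frac{S^{2}}{3} - \frac{S b}{3}$)
$p{\left(x,L \right)} = 10 L^{2}$ ($p{\left(x,L \right)} = 10 L L = 10 L^{2}$)
$p{\left(Y{\left(0,4 \right)},J{\left(s{\left(-2,0 \right)},-7 \right)} \right)} - H = 10 \left(3 - \frac{\left(- 2 \left(-1 + 0\right)\right)^{2}}{3} - \frac{1}{3} \left(- 2 \left(-1 + 0\right)\right) \left(-7\right)\right)^{2} - 739 = 10 \left(3 - \frac{\left(\left(-2\right) \left(-1\right)\right)^{2}}{3} - \frac{1}{3} \left(\left(-2\right) \left(-1\right)\right) \left(-7\right)\right)^{2} - 739 = 10 \left(3 - \frac{2^{2}}{3} - \frac{2}{3} \left(-7\right)\right)^{2} - 739 = 10 \left(3 - \frac{4}{3} + \frac{14}{3}\right)^{2} - 739 = 10 \left(\frac{19}{3}\right)^{2} - 739 = 10 \cdot \frac{361}{9} - 739 = \frac{3610}{9} - 739 = - \frac{3041}{9}$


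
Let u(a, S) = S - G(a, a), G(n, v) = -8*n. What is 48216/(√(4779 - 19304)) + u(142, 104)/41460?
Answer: 62/2073 - 6888*I*√581/415 ≈ 0.029908 - 400.07*I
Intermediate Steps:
u(a, S) = S + 8*a (u(a, S) = S - (-8)*a = S + 8*a)
48216/(√(4779 - 19304)) + u(142, 104)/41460 = 48216/(√(4779 - 19304)) + (104 + 8*142)/41460 = 48216/(√(-14525)) + (104 + 1136)*(1/41460) = 48216/((5*I*√581)) + 1240*(1/41460) = 48216*(-I*√581/2905) + 62/2073 = -6888*I*√581/415 + 62/2073 = 62/2073 - 6888*I*√581/415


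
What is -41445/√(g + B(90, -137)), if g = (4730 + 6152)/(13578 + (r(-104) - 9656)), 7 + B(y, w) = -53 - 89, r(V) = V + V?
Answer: 41445*I*√125928741/135626 ≈ 3429.2*I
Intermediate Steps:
r(V) = 2*V
B(y, w) = -149 (B(y, w) = -7 + (-53 - 89) = -7 - 142 = -149)
g = 5441/1857 (g = (4730 + 6152)/(13578 + (2*(-104) - 9656)) = 10882/(13578 + (-208 - 9656)) = 10882/(13578 - 9864) = 10882/3714 = 10882*(1/3714) = 5441/1857 ≈ 2.9300)
-41445/√(g + B(90, -137)) = -41445/√(5441/1857 - 149) = -41445*(-I*√125928741/135626) = -(-41445)*I*√125928741/135626 = 41445*I*√125928741/135626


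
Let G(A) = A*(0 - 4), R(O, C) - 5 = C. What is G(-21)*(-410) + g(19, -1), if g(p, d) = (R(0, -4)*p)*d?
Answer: -34459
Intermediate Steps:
R(O, C) = 5 + C
g(p, d) = d*p (g(p, d) = ((5 - 4)*p)*d = (1*p)*d = p*d = d*p)
G(A) = -4*A (G(A) = A*(-4) = -4*A)
G(-21)*(-410) + g(19, -1) = -4*(-21)*(-410) - 1*19 = 84*(-410) - 19 = -34440 - 19 = -34459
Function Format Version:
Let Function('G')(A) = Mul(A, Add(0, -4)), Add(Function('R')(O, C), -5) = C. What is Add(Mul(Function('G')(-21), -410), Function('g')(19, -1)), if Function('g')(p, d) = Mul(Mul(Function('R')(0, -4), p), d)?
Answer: -34459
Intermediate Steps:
Function('R')(O, C) = Add(5, C)
Function('g')(p, d) = Mul(d, p) (Function('g')(p, d) = Mul(Mul(Add(5, -4), p), d) = Mul(Mul(1, p), d) = Mul(p, d) = Mul(d, p))
Function('G')(A) = Mul(-4, A) (Function('G')(A) = Mul(A, -4) = Mul(-4, A))
Add(Mul(Function('G')(-21), -410), Function('g')(19, -1)) = Add(Mul(Mul(-4, -21), -410), Mul(-1, 19)) = Add(Mul(84, -410), -19) = Add(-34440, -19) = -34459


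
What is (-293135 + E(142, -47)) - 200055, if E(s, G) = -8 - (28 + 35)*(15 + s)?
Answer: -503089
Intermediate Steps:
E(s, G) = -953 - 63*s (E(s, G) = -8 - 63*(15 + s) = -8 - (945 + 63*s) = -8 + (-945 - 63*s) = -953 - 63*s)
(-293135 + E(142, -47)) - 200055 = (-293135 + (-953 - 63*142)) - 200055 = (-293135 + (-953 - 8946)) - 200055 = (-293135 - 9899) - 200055 = -303034 - 200055 = -503089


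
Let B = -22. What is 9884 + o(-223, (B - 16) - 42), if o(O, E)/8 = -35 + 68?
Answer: 10148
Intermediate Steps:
o(O, E) = 264 (o(O, E) = 8*(-35 + 68) = 8*33 = 264)
9884 + o(-223, (B - 16) - 42) = 9884 + 264 = 10148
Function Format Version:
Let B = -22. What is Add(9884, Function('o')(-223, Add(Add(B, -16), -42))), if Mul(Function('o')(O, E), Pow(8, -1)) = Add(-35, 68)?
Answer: 10148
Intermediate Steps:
Function('o')(O, E) = 264 (Function('o')(O, E) = Mul(8, Add(-35, 68)) = Mul(8, 33) = 264)
Add(9884, Function('o')(-223, Add(Add(B, -16), -42))) = Add(9884, 264) = 10148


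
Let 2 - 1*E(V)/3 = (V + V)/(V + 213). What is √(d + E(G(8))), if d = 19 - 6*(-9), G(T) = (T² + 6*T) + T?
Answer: √105191/37 ≈ 8.7657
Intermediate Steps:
G(T) = T² + 7*T
E(V) = 6 - 6*V/(213 + V) (E(V) = 6 - 3*(V + V)/(V + 213) = 6 - 3*2*V/(213 + V) = 6 - 6*V/(213 + V))
d = 73 (d = 19 + 54 = 73)
√(d + E(G(8))) = √(73 + 1278/(213 + 8*(7 + 8))) = √(73 + 1278/(213 + 8*15)) = √(73 + 1278/(213 + 120)) = √(73 + 1278/333) = √(73 + 1278*(1/333)) = √(73 + 142/37) = √(2843/37) = √105191/37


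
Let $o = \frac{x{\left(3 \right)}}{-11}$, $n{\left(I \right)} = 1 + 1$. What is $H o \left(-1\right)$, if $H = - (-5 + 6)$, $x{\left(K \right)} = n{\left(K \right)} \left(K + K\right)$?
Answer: $- \frac{12}{11} \approx -1.0909$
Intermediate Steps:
$n{\left(I \right)} = 2$
$x{\left(K \right)} = 4 K$ ($x{\left(K \right)} = 2 \left(K + K\right) = 2 \cdot 2 K = 4 K$)
$o = - \frac{12}{11}$ ($o = \frac{4 \cdot 3}{-11} = 12 \left(- \frac{1}{11}\right) = - \frac{12}{11} \approx -1.0909$)
$H = -1$ ($H = \left(-1\right) 1 = -1$)
$H o \left(-1\right) = \left(-1\right) \left(- \frac{12}{11}\right) \left(-1\right) = \frac{12}{11} \left(-1\right) = - \frac{12}{11}$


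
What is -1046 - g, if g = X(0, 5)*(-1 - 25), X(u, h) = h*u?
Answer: -1046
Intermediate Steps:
g = 0 (g = (5*0)*(-1 - 25) = 0*(-26) = 0)
-1046 - g = -1046 - 1*0 = -1046 + 0 = -1046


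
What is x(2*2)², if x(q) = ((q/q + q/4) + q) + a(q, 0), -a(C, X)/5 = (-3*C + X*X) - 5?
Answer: 8281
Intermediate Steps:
a(C, X) = 25 - 5*X² + 15*C (a(C, X) = -5*((-3*C + X*X) - 5) = -5*((-3*C + X²) - 5) = -5*((X² - 3*C) - 5) = -5*(-5 + X² - 3*C) = 25 - 5*X² + 15*C)
x(q) = 26 + 65*q/4 (x(q) = ((q/q + q/4) + q) + (25 - 5*0² + 15*q) = ((1 + q*(¼)) + q) + (25 - 5*0 + 15*q) = ((1 + q/4) + q) + (25 + 0 + 15*q) = (1 + 5*q/4) + (25 + 15*q) = 26 + 65*q/4)
x(2*2)² = (26 + 65*(2*2)/4)² = (26 + (65/4)*4)² = (26 + 65)² = 91² = 8281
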